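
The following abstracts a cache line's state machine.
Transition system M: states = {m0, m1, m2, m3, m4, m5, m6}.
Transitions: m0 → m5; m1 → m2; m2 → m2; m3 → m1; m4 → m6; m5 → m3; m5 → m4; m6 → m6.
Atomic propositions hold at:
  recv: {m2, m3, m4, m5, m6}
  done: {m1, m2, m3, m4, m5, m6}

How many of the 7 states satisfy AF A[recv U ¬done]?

Sat(¬done) = {m0}
A[recv U ¬done]: least fixpoint, start Z0 = Sat(¬done) = {m0}, add states in Sat(recv) with every successor in Z. Already a fixed point.
Sat(A[recv U ¬done]) = {m0}
AF A[recv U ¬done]: least fixpoint, start Z0 = {m0}, add states with every successor in Z. Already a fixed point.
Sat(AF A[recv U ¬done]) = {m0}
|Sat(AF A[recv U ¬done])| = |{m0}| = 1.

1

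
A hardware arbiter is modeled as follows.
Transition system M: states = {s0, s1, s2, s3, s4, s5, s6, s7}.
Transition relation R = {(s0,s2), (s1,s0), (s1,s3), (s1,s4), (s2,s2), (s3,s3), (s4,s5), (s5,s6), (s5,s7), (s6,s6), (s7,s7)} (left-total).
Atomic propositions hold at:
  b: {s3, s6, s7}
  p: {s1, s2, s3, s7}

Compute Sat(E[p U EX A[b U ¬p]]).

{s1, s4, s5, s6}

Sat(¬p) = {s0, s4, s5, s6}
A[b U ¬p]: least fixpoint, start Z0 = Sat(¬p) = {s0, s4, s5, s6}, add states in Sat(b) with every successor in Z. Already a fixed point.
Sat(A[b U ¬p]) = {s0, s4, s5, s6}
Sat(EX A[b U ¬p]) = {s : some successor in {s0, s4, s5, s6}} = {s1, s4, s5, s6}
E[p U EX A[b U ¬p]]: least fixpoint, start Z0 = Sat(EX A[b U ¬p]) = {s1, s4, s5, s6}, add states in Sat(p) with some successor in Z. Already a fixed point.
Sat(E[p U EX A[b U ¬p]]) = {s1, s4, s5, s6}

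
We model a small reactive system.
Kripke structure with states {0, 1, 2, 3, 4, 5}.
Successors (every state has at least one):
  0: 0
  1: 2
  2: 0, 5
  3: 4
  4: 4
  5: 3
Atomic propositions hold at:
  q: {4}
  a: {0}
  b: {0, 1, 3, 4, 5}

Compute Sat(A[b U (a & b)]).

Sat(a & b) = {0}
A[b U (a & b)]: least fixpoint, start Z0 = Sat((a & b)) = {0}, add states in Sat(b) with every successor in Z. Already a fixed point.
Sat(A[b U (a & b)]) = {0}

{0}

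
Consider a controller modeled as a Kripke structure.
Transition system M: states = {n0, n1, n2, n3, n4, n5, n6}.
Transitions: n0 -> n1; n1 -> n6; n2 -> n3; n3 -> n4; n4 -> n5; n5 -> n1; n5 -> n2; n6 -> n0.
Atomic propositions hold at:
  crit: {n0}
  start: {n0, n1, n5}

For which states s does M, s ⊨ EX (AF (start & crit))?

{n0, n1, n5, n6}

Sat(start & crit) = {n0}
AF (start & crit): least fixpoint, start Z0 = {n0}, add states with every successor in Z. Z1 = {n0, n6}; Z2 = {n0, n1, n6}; fixed.
Sat(AF (start & crit)) = {n0, n1, n6}
Sat(EX (AF (start & crit))) = {s : some successor in {n0, n1, n6}} = {n0, n1, n5, n6}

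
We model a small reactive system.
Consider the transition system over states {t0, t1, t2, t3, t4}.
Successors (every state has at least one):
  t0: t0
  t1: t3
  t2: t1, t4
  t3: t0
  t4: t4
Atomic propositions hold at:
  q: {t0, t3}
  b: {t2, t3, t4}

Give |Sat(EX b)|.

3

Sat(EX b) = {s : some successor in {t2, t3, t4}} = {t1, t2, t4}
|Sat(EX b)| = |{t1, t2, t4}| = 3.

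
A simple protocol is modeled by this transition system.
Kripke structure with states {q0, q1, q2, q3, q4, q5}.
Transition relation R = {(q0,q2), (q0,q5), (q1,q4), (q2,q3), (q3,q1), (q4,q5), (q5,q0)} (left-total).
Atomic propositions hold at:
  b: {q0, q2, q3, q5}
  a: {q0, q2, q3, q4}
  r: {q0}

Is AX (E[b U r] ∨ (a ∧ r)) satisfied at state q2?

E[b U r]: least fixpoint, start Z0 = Sat(r) = {q0}, add states in Sat(b) with some successor in Z. Z1 = {q0, q5}; fixed.
Sat(E[b U r]) = {q0, q5}
Sat(a ∧ r) = {q0}
Sat(E[b U r] ∨ (a ∧ r)) = {q0, q5}
Sat(AX (E[b U r] ∨ (a ∧ r))) = {s : every successor in {q0, q5}} = {q4, q5}
q2 ∉ Sat(AX (E[b U r] ∨ (a ∧ r))) = {q4, q5}, so the formula does not hold at q2.

No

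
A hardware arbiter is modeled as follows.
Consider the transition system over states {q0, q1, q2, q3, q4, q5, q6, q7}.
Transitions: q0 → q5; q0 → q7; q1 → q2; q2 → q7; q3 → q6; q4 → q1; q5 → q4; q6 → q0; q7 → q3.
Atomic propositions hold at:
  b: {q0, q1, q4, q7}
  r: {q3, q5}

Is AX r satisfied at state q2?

No

Sat(AX r) = {s : every successor in {q3, q5}} = {q7}
q2 ∉ Sat(AX r) = {q7}, so the formula does not hold at q2.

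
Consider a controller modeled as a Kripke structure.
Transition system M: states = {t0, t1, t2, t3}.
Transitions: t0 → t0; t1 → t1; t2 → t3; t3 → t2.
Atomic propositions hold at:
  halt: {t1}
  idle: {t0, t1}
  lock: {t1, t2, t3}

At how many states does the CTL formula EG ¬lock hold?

Sat(¬lock) = {t0}
EG ¬lock: greatest fixpoint, start Z0 = {t0}, keep only states in Sat with some successor in Z. Already a fixed point.
Sat(EG ¬lock) = {t0}
|Sat(EG ¬lock)| = |{t0}| = 1.

1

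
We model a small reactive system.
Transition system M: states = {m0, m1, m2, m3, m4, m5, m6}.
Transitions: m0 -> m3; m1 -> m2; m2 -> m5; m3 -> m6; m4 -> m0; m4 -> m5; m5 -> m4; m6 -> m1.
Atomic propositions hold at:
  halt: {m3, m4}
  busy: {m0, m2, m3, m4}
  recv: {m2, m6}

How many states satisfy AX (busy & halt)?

2

Sat(busy & halt) = {m3, m4}
Sat(AX (busy & halt)) = {s : every successor in {m3, m4}} = {m0, m5}
|Sat(AX (busy & halt))| = |{m0, m5}| = 2.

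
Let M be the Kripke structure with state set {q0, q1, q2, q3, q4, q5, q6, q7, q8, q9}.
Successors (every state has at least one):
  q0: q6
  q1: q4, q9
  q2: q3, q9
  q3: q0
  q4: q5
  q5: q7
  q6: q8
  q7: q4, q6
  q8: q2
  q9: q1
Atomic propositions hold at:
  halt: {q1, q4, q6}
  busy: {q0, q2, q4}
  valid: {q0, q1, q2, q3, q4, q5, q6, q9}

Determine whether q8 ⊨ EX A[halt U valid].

Yes

A[halt U valid]: least fixpoint, start Z0 = Sat(valid) = {q0, q1, q2, q3, q4, q5, q6, q9}, add states in Sat(halt) with every successor in Z. Already a fixed point.
Sat(A[halt U valid]) = {q0, q1, q2, q3, q4, q5, q6, q9}
Sat(EX A[halt U valid]) = {s : some successor in {q0, q1, q2, q3, q4, q5, q6, q9}} = {q0, q1, q2, q3, q4, q7, q8, q9}
q8 ∈ Sat(EX A[halt U valid]) = {q0, q1, q2, q3, q4, q7, q8, q9}, so the formula holds at q8.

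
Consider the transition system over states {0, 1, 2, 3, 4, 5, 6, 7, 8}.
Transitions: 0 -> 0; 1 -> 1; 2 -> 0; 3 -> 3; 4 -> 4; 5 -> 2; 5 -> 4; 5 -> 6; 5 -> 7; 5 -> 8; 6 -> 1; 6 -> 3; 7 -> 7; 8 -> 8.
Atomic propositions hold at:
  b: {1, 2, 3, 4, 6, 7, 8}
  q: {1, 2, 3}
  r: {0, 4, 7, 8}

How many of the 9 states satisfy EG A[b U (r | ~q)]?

Sat(~q) = {0, 4, 5, 6, 7, 8}
Sat(r | ~q) = {0, 4, 5, 6, 7, 8}
A[b U (r | ~q)]: least fixpoint, start Z0 = Sat((r | ~q)) = {0, 4, 5, 6, 7, 8}, add states in Sat(b) with every successor in Z. Z1 = {0, 2, 4, 5, 6, 7, 8}; fixed.
Sat(A[b U (r | ~q)]) = {0, 2, 4, 5, 6, 7, 8}
EG A[b U (r | ~q)]: greatest fixpoint, start Z0 = {0, 2, 4, 5, 6, 7, 8}, keep only states in Sat with some successor in Z. Z1 = {0, 2, 4, 5, 7, 8}; fixed.
Sat(EG A[b U (r | ~q)]) = {0, 2, 4, 5, 7, 8}
|Sat(EG A[b U (r | ~q)])| = |{0, 2, 4, 5, 7, 8}| = 6.

6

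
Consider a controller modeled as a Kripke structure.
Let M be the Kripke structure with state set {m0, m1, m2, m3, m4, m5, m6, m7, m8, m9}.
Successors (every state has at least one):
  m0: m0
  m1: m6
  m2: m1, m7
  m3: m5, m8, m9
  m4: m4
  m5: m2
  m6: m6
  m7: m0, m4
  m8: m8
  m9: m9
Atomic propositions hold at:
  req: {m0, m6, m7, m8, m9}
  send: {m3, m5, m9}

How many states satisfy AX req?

Sat(AX req) = {s : every successor in {m0, m6, m7, m8, m9}} = {m0, m1, m6, m8, m9}
|Sat(AX req)| = |{m0, m1, m6, m8, m9}| = 5.

5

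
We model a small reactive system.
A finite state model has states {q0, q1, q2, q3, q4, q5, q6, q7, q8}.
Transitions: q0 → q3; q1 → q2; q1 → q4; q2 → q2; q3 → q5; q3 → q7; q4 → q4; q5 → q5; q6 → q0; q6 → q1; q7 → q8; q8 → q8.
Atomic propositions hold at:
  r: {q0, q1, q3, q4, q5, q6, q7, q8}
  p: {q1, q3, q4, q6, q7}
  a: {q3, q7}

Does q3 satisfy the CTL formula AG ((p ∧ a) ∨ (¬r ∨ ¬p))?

Sat(p ∧ a) = {q3, q7}
Sat(¬r) = {q2}
Sat(¬p) = {q0, q2, q5, q8}
Sat(¬r ∨ ¬p) = {q0, q2, q5, q8}
Sat((p ∧ a) ∨ (¬r ∨ ¬p)) = {q0, q2, q3, q5, q7, q8}
AG ((p ∧ a) ∨ (¬r ∨ ¬p)): greatest fixpoint, start Z0 = {q0, q2, q3, q5, q7, q8}, keep only states in Sat with every successor in Z. Already a fixed point.
Sat(AG ((p ∧ a) ∨ (¬r ∨ ¬p))) = {q0, q2, q3, q5, q7, q8}
q3 ∈ Sat(AG ((p ∧ a) ∨ (¬r ∨ ¬p))) = {q0, q2, q3, q5, q7, q8}, so the formula holds at q3.

Yes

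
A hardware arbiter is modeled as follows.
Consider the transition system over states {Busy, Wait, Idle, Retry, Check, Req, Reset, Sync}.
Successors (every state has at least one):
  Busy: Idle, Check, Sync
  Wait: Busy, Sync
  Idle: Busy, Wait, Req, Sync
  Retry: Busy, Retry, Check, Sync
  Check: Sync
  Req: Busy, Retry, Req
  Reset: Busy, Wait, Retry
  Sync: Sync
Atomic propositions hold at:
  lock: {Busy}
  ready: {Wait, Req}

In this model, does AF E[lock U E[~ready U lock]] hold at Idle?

Yes

Sat(~ready) = {Busy, Idle, Retry, Check, Reset, Sync}
E[~ready U lock]: least fixpoint, start Z0 = Sat(lock) = {Busy}, add states in Sat(~ready) with some successor in Z. Z1 = {Busy, Idle, Retry, Reset}; fixed.
Sat(E[~ready U lock]) = {Busy, Idle, Retry, Reset}
E[lock U E[~ready U lock]]: least fixpoint, start Z0 = Sat(E[~ready U lock]) = {Busy, Idle, Retry, Reset}, add states in Sat(lock) with some successor in Z. Already a fixed point.
Sat(E[lock U E[~ready U lock]]) = {Busy, Idle, Retry, Reset}
AF E[lock U E[~ready U lock]]: least fixpoint, start Z0 = {Busy, Idle, Retry, Reset}, add states with every successor in Z. Already a fixed point.
Sat(AF E[lock U E[~ready U lock]]) = {Busy, Idle, Retry, Reset}
Idle ∈ Sat(AF E[lock U E[~ready U lock]]) = {Busy, Idle, Retry, Reset}, so the formula holds at Idle.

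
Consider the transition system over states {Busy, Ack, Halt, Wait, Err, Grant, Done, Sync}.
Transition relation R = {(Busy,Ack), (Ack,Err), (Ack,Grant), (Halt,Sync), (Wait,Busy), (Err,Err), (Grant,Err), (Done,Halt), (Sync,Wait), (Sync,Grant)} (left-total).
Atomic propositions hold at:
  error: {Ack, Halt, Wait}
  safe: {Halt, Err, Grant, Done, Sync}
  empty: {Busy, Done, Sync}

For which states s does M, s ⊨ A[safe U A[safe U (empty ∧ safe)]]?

{Halt, Done, Sync}

Sat(empty ∧ safe) = {Done, Sync}
A[safe U (empty ∧ safe)]: least fixpoint, start Z0 = Sat((empty ∧ safe)) = {Done, Sync}, add states in Sat(safe) with every successor in Z. Z1 = {Halt, Done, Sync}; fixed.
Sat(A[safe U (empty ∧ safe)]) = {Halt, Done, Sync}
A[safe U A[safe U (empty ∧ safe)]]: least fixpoint, start Z0 = Sat(A[safe U (empty ∧ safe)]) = {Halt, Done, Sync}, add states in Sat(safe) with every successor in Z. Already a fixed point.
Sat(A[safe U A[safe U (empty ∧ safe)]]) = {Halt, Done, Sync}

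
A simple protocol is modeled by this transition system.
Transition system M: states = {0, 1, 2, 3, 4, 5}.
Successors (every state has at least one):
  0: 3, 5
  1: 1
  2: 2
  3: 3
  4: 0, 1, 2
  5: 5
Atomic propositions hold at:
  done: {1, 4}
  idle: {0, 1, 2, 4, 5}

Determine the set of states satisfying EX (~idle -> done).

Sat(~idle) = {3}
Sat(~idle -> done) = {0, 1, 2, 4, 5}
Sat(EX (~idle -> done)) = {s : some successor in {0, 1, 2, 4, 5}} = {0, 1, 2, 4, 5}

{0, 1, 2, 4, 5}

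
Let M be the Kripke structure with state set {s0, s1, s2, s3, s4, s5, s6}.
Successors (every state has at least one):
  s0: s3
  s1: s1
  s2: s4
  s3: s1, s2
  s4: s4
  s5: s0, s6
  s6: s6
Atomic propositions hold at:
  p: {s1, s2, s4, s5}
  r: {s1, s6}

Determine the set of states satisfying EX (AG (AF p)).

{s0, s1, s2, s3, s4, s5}

AF p: least fixpoint, start Z0 = {s1, s2, s4, s5}, add states with every successor in Z. Z1 = {s1, s2, s3, s4, s5}; Z2 = {s0, s1, s2, s3, s4, s5}; fixed.
Sat(AF p) = {s0, s1, s2, s3, s4, s5}
AG (AF p): greatest fixpoint, start Z0 = {s0, s1, s2, s3, s4, s5}, keep only states in Sat with every successor in Z. Z1 = {s0, s1, s2, s3, s4}; fixed.
Sat(AG (AF p)) = {s0, s1, s2, s3, s4}
Sat(EX (AG (AF p))) = {s : some successor in {s0, s1, s2, s3, s4}} = {s0, s1, s2, s3, s4, s5}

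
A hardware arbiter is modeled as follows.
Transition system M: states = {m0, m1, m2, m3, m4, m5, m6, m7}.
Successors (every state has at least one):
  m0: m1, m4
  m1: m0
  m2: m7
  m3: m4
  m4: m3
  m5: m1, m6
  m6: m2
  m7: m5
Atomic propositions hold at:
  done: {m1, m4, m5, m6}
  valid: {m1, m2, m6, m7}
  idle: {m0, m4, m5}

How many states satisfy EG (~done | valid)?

2

Sat(~done) = {m0, m2, m3, m7}
Sat(~done | valid) = {m0, m1, m2, m3, m6, m7}
EG (~done | valid): greatest fixpoint, start Z0 = {m0, m1, m2, m3, m6, m7}, keep only states in Sat with some successor in Z. Z1 = {m0, m1, m2, m6}; Z2 = {m0, m1, m6}; Z3 = {m0, m1}; fixed.
Sat(EG (~done | valid)) = {m0, m1}
|Sat(EG (~done | valid))| = |{m0, m1}| = 2.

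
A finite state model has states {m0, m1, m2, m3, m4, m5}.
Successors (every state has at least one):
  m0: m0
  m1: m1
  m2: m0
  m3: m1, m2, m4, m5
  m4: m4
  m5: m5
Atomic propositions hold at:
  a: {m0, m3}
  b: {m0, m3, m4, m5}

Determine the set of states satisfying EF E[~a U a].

Sat(~a) = {m1, m2, m4, m5}
E[~a U a]: least fixpoint, start Z0 = Sat(a) = {m0, m3}, add states in Sat(~a) with some successor in Z. Z1 = {m0, m2, m3}; fixed.
Sat(E[~a U a]) = {m0, m2, m3}
EF E[~a U a]: least fixpoint, start Z0 = {m0, m2, m3}, add states with some successor in Z. Already a fixed point.
Sat(EF E[~a U a]) = {m0, m2, m3}

{m0, m2, m3}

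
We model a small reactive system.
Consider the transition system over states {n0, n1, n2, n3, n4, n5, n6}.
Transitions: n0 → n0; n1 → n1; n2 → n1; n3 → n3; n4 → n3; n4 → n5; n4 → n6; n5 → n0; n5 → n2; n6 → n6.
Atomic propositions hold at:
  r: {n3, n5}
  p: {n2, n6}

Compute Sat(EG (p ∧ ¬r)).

{n6}

Sat(¬r) = {n0, n1, n2, n4, n6}
Sat(p ∧ ¬r) = {n2, n6}
EG (p ∧ ¬r): greatest fixpoint, start Z0 = {n2, n6}, keep only states in Sat with some successor in Z. Z1 = {n6}; fixed.
Sat(EG (p ∧ ¬r)) = {n6}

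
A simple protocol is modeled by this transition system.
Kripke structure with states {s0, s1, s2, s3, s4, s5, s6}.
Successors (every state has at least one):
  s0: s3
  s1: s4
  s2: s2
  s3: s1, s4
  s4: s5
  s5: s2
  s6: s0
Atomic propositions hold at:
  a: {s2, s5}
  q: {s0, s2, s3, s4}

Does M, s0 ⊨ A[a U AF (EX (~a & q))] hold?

Yes

Sat(~a) = {s0, s1, s3, s4, s6}
Sat(~a & q) = {s0, s3, s4}
Sat(EX (~a & q)) = {s : some successor in {s0, s3, s4}} = {s0, s1, s3, s6}
AF (EX (~a & q)): least fixpoint, start Z0 = {s0, s1, s3, s6}, add states with every successor in Z. Already a fixed point.
Sat(AF (EX (~a & q))) = {s0, s1, s3, s6}
A[a U AF (EX (~a & q))]: least fixpoint, start Z0 = Sat(AF (EX (~a & q))) = {s0, s1, s3, s6}, add states in Sat(a) with every successor in Z. Already a fixed point.
Sat(A[a U AF (EX (~a & q))]) = {s0, s1, s3, s6}
s0 ∈ Sat(A[a U AF (EX (~a & q))]) = {s0, s1, s3, s6}, so the formula holds at s0.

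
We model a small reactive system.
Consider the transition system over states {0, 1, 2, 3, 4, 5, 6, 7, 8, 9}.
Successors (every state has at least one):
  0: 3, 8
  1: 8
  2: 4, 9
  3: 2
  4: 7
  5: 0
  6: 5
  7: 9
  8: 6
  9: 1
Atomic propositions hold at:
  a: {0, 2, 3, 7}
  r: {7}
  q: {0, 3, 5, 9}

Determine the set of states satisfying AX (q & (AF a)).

AF a: least fixpoint, start Z0 = {0, 2, 3, 7}, add states with every successor in Z. Z1 = {0, 2, 3, 4, 5, 7}; Z2 = {0, 2, 3, 4, 5, 6, 7}; Z3 = {0, 2, 3, 4, 5, 6, 7, 8}; Z4 = {0, 1, 2, 3, 4, 5, 6, 7, 8}; Z5 = {0, 1, 2, 3, 4, 5, 6, 7, 8, 9}; fixed.
Sat(AF a) = {0, 1, 2, 3, 4, 5, 6, 7, 8, 9}
Sat(q & (AF a)) = {0, 3, 5, 9}
Sat(AX (q & (AF a))) = {s : every successor in {0, 3, 5, 9}} = {5, 6, 7}

{5, 6, 7}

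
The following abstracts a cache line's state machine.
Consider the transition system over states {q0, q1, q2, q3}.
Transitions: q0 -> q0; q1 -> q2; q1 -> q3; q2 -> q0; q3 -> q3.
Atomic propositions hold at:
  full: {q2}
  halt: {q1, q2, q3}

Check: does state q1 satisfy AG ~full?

Sat(~full) = {q0, q1, q3}
AG ~full: greatest fixpoint, start Z0 = {q0, q1, q3}, keep only states in Sat with every successor in Z. Z1 = {q0, q3}; fixed.
Sat(AG ~full) = {q0, q3}
q1 ∉ Sat(AG ~full) = {q0, q3}, so the formula does not hold at q1.

No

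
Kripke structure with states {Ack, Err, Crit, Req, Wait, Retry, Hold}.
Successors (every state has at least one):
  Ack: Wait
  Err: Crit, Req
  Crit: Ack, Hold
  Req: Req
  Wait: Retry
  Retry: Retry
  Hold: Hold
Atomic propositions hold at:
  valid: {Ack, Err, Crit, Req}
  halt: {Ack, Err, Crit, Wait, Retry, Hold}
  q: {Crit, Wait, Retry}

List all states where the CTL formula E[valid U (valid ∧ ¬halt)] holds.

Sat(¬halt) = {Req}
Sat(valid ∧ ¬halt) = {Req}
E[valid U (valid ∧ ¬halt)]: least fixpoint, start Z0 = Sat((valid ∧ ¬halt)) = {Req}, add states in Sat(valid) with some successor in Z. Z1 = {Err, Req}; fixed.
Sat(E[valid U (valid ∧ ¬halt)]) = {Err, Req}

{Err, Req}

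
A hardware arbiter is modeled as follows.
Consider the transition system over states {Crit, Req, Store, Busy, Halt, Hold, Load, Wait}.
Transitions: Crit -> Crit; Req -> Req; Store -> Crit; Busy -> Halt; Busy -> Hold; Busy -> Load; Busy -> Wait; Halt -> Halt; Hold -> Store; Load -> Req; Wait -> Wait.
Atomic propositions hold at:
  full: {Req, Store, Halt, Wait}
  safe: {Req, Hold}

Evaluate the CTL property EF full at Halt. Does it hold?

EF full: least fixpoint, start Z0 = {Req, Store, Halt, Wait}, add states with some successor in Z. Z1 = {Req, Store, Busy, Halt, Hold, Load, Wait}; fixed.
Sat(EF full) = {Req, Store, Busy, Halt, Hold, Load, Wait}
Halt ∈ Sat(EF full) = {Req, Store, Busy, Halt, Hold, Load, Wait}, so the formula holds at Halt.

Yes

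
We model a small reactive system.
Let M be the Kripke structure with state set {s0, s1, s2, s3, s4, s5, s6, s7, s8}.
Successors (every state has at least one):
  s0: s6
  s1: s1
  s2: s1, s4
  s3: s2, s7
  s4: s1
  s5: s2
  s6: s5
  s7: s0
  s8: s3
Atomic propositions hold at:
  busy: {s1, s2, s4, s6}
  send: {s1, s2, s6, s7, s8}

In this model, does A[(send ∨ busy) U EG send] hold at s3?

No

Sat(send ∨ busy) = {s1, s2, s4, s6, s7, s8}
EG send: greatest fixpoint, start Z0 = {s1, s2, s6, s7, s8}, keep only states in Sat with some successor in Z. Z1 = {s1, s2}; fixed.
Sat(EG send) = {s1, s2}
A[(send ∨ busy) U EG send]: least fixpoint, start Z0 = Sat(EG send) = {s1, s2}, add states in Sat(send ∨ busy) with every successor in Z. Z1 = {s1, s2, s4}; fixed.
Sat(A[(send ∨ busy) U EG send]) = {s1, s2, s4}
s3 ∉ Sat(A[(send ∨ busy) U EG send]) = {s1, s2, s4}, so the formula does not hold at s3.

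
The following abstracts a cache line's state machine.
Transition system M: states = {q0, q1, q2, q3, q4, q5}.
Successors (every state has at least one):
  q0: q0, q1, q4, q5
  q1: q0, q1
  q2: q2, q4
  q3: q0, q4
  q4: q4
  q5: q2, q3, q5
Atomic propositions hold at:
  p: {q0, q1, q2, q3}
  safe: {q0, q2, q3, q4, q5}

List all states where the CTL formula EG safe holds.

{q0, q2, q3, q4, q5}

EG safe: greatest fixpoint, start Z0 = {q0, q2, q3, q4, q5}, keep only states in Sat with some successor in Z. Already a fixed point.
Sat(EG safe) = {q0, q2, q3, q4, q5}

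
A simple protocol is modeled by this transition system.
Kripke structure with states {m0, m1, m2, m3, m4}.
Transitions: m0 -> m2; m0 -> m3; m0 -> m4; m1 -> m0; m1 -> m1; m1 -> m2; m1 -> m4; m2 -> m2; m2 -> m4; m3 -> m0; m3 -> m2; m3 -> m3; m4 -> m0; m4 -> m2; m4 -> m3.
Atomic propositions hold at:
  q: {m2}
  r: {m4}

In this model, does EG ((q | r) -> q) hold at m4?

Sat(q | r) = {m2, m4}
Sat((q | r) -> q) = {m0, m1, m2, m3}
EG ((q | r) -> q): greatest fixpoint, start Z0 = {m0, m1, m2, m3}, keep only states in Sat with some successor in Z. Already a fixed point.
Sat(EG ((q | r) -> q)) = {m0, m1, m2, m3}
m4 ∉ Sat(EG ((q | r) -> q)) = {m0, m1, m2, m3}, so the formula does not hold at m4.

No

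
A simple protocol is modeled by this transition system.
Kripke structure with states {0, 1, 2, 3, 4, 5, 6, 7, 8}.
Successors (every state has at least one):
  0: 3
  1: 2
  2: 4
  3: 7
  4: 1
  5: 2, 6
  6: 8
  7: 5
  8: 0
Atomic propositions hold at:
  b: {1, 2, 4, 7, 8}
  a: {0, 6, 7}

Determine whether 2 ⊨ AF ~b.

No

Sat(~b) = {0, 3, 5, 6}
AF ~b: least fixpoint, start Z0 = {0, 3, 5, 6}, add states with every successor in Z. Z1 = {0, 3, 5, 6, 7, 8}; fixed.
Sat(AF ~b) = {0, 3, 5, 6, 7, 8}
2 ∉ Sat(AF ~b) = {0, 3, 5, 6, 7, 8}, so the formula does not hold at 2.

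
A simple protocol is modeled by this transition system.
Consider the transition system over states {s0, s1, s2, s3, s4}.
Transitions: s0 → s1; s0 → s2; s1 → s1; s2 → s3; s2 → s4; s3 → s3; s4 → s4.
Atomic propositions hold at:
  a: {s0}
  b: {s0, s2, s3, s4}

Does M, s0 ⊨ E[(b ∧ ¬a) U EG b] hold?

Sat(¬a) = {s1, s2, s3, s4}
Sat(b ∧ ¬a) = {s2, s3, s4}
EG b: greatest fixpoint, start Z0 = {s0, s2, s3, s4}, keep only states in Sat with some successor in Z. Already a fixed point.
Sat(EG b) = {s0, s2, s3, s4}
E[(b ∧ ¬a) U EG b]: least fixpoint, start Z0 = Sat(EG b) = {s0, s2, s3, s4}, add states in Sat(b ∧ ¬a) with some successor in Z. Already a fixed point.
Sat(E[(b ∧ ¬a) U EG b]) = {s0, s2, s3, s4}
s0 ∈ Sat(E[(b ∧ ¬a) U EG b]) = {s0, s2, s3, s4}, so the formula holds at s0.

Yes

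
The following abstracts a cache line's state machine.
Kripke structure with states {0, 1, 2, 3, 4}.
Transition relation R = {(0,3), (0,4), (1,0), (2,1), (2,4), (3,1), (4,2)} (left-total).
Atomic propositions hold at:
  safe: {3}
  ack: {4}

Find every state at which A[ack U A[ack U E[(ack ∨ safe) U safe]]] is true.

Sat(ack ∨ safe) = {3, 4}
E[(ack ∨ safe) U safe]: least fixpoint, start Z0 = Sat(safe) = {3}, add states in Sat(ack ∨ safe) with some successor in Z. Already a fixed point.
Sat(E[(ack ∨ safe) U safe]) = {3}
A[ack U E[(ack ∨ safe) U safe]]: least fixpoint, start Z0 = Sat(E[(ack ∨ safe) U safe]) = {3}, add states in Sat(ack) with every successor in Z. Already a fixed point.
Sat(A[ack U E[(ack ∨ safe) U safe]]) = {3}
A[ack U A[ack U E[(ack ∨ safe) U safe]]]: least fixpoint, start Z0 = Sat(A[ack U E[(ack ∨ safe) U safe]]) = {3}, add states in Sat(ack) with every successor in Z. Already a fixed point.
Sat(A[ack U A[ack U E[(ack ∨ safe) U safe]]]) = {3}

{3}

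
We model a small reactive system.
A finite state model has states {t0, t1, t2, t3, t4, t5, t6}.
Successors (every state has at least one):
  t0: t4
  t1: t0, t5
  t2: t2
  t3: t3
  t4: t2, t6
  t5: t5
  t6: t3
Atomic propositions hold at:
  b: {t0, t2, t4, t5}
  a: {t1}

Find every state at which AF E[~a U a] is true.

Sat(~a) = {t0, t2, t3, t4, t5, t6}
E[~a U a]: least fixpoint, start Z0 = Sat(a) = {t1}, add states in Sat(~a) with some successor in Z. Already a fixed point.
Sat(E[~a U a]) = {t1}
AF E[~a U a]: least fixpoint, start Z0 = {t1}, add states with every successor in Z. Already a fixed point.
Sat(AF E[~a U a]) = {t1}

{t1}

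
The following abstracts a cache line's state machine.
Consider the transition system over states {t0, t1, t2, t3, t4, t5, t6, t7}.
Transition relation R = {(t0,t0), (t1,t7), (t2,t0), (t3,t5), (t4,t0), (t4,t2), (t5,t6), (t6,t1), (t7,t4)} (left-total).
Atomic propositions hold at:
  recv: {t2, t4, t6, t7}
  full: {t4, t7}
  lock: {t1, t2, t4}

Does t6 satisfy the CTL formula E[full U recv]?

E[full U recv]: least fixpoint, start Z0 = Sat(recv) = {t2, t4, t6, t7}, add states in Sat(full) with some successor in Z. Already a fixed point.
Sat(E[full U recv]) = {t2, t4, t6, t7}
t6 ∈ Sat(E[full U recv]) = {t2, t4, t6, t7}, so the formula holds at t6.

Yes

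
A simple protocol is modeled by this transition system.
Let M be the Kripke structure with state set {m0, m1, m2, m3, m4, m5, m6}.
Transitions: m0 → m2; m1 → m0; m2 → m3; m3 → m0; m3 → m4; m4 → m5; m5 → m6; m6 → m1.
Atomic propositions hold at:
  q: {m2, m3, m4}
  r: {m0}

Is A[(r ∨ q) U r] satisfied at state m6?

Sat(r ∨ q) = {m0, m2, m3, m4}
A[(r ∨ q) U r]: least fixpoint, start Z0 = Sat(r) = {m0}, add states in Sat(r ∨ q) with every successor in Z. Already a fixed point.
Sat(A[(r ∨ q) U r]) = {m0}
m6 ∉ Sat(A[(r ∨ q) U r]) = {m0}, so the formula does not hold at m6.

No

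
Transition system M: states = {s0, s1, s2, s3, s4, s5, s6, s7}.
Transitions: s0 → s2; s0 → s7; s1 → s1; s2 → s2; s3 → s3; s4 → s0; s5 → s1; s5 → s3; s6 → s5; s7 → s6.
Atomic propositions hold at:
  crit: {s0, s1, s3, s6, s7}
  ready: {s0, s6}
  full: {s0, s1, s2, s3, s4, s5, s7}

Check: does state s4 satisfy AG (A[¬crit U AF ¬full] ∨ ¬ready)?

Sat(¬crit) = {s2, s4, s5}
Sat(¬full) = {s6}
AF ¬full: least fixpoint, start Z0 = {s6}, add states with every successor in Z. Z1 = {s6, s7}; fixed.
Sat(AF ¬full) = {s6, s7}
A[¬crit U AF ¬full]: least fixpoint, start Z0 = Sat(AF ¬full) = {s6, s7}, add states in Sat(¬crit) with every successor in Z. Already a fixed point.
Sat(A[¬crit U AF ¬full]) = {s6, s7}
Sat(¬ready) = {s1, s2, s3, s4, s5, s7}
Sat(A[¬crit U AF ¬full] ∨ ¬ready) = {s1, s2, s3, s4, s5, s6, s7}
AG (A[¬crit U AF ¬full] ∨ ¬ready): greatest fixpoint, start Z0 = {s1, s2, s3, s4, s5, s6, s7}, keep only states in Sat with every successor in Z. Z1 = {s1, s2, s3, s5, s6, s7}; fixed.
Sat(AG (A[¬crit U AF ¬full] ∨ ¬ready)) = {s1, s2, s3, s5, s6, s7}
s4 ∉ Sat(AG (A[¬crit U AF ¬full] ∨ ¬ready)) = {s1, s2, s3, s5, s6, s7}, so the formula does not hold at s4.

No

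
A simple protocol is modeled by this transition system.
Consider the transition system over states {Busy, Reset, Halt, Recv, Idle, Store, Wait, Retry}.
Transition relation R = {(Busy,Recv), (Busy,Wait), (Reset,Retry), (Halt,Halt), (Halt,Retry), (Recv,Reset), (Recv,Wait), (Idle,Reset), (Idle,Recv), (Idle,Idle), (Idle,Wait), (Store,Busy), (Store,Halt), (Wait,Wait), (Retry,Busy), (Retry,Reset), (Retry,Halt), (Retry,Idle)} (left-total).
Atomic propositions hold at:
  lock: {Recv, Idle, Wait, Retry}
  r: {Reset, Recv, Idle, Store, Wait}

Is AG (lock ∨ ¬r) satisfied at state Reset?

Sat(¬r) = {Busy, Halt, Retry}
Sat(lock ∨ ¬r) = {Busy, Halt, Recv, Idle, Wait, Retry}
AG (lock ∨ ¬r): greatest fixpoint, start Z0 = {Busy, Halt, Recv, Idle, Wait, Retry}, keep only states in Sat with every successor in Z. Z1 = {Busy, Halt, Wait}; Z2 = {Wait}; fixed.
Sat(AG (lock ∨ ¬r)) = {Wait}
Reset ∉ Sat(AG (lock ∨ ¬r)) = {Wait}, so the formula does not hold at Reset.

No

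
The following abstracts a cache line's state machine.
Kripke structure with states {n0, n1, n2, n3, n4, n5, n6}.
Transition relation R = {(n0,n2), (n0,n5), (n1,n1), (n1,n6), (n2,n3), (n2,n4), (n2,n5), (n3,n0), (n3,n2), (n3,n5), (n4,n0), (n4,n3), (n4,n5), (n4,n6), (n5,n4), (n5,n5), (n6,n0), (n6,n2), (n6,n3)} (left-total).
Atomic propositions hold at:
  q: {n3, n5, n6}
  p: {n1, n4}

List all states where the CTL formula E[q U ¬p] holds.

Sat(¬p) = {n0, n2, n3, n5, n6}
E[q U ¬p]: least fixpoint, start Z0 = Sat(¬p) = {n0, n2, n3, n5, n6}, add states in Sat(q) with some successor in Z. Already a fixed point.
Sat(E[q U ¬p]) = {n0, n2, n3, n5, n6}

{n0, n2, n3, n5, n6}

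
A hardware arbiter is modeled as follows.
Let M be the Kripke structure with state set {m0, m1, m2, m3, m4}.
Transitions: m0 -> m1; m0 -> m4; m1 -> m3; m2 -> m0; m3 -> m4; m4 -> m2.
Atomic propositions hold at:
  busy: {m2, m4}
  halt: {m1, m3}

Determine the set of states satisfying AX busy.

Sat(AX busy) = {s : every successor in {m2, m4}} = {m3, m4}

{m3, m4}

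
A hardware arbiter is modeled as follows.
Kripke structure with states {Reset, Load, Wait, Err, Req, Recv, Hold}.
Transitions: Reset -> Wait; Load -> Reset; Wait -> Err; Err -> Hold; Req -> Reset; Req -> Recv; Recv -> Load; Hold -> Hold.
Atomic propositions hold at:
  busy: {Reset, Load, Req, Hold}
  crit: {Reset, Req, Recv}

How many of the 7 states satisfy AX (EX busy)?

4

Sat(EX busy) = {s : some successor in {Reset, Load, Req, Hold}} = {Load, Err, Req, Recv, Hold}
Sat(AX (EX busy)) = {s : every successor in {Load, Err, Req, Recv, Hold}} = {Wait, Err, Recv, Hold}
|Sat(AX (EX busy))| = |{Wait, Err, Recv, Hold}| = 4.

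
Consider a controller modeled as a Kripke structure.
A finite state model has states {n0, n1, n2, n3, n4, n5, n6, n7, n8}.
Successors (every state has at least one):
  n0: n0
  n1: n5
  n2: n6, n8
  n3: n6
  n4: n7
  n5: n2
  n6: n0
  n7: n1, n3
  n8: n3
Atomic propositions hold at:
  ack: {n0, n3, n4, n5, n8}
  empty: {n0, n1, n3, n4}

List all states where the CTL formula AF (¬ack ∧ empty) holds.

Sat(¬ack) = {n1, n2, n6, n7}
Sat(¬ack ∧ empty) = {n1}
AF (¬ack ∧ empty): least fixpoint, start Z0 = {n1}, add states with every successor in Z. Already a fixed point.
Sat(AF (¬ack ∧ empty)) = {n1}

{n1}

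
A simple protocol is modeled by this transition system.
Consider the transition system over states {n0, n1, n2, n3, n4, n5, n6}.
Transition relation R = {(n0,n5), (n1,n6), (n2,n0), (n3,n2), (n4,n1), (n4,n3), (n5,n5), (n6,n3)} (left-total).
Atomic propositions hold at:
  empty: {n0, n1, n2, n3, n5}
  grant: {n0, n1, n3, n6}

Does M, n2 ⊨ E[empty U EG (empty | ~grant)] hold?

Sat(~grant) = {n2, n4, n5}
Sat(empty | ~grant) = {n0, n1, n2, n3, n4, n5}
EG (empty | ~grant): greatest fixpoint, start Z0 = {n0, n1, n2, n3, n4, n5}, keep only states in Sat with some successor in Z. Z1 = {n0, n2, n3, n4, n5}; fixed.
Sat(EG (empty | ~grant)) = {n0, n2, n3, n4, n5}
E[empty U EG (empty | ~grant)]: least fixpoint, start Z0 = Sat(EG (empty | ~grant)) = {n0, n2, n3, n4, n5}, add states in Sat(empty) with some successor in Z. Already a fixed point.
Sat(E[empty U EG (empty | ~grant)]) = {n0, n2, n3, n4, n5}
n2 ∈ Sat(E[empty U EG (empty | ~grant)]) = {n0, n2, n3, n4, n5}, so the formula holds at n2.

Yes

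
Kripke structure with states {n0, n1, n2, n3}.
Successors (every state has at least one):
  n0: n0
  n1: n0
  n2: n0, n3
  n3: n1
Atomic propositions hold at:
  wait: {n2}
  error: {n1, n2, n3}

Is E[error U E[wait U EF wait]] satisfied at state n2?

EF wait: least fixpoint, start Z0 = {n2}, add states with some successor in Z. Already a fixed point.
Sat(EF wait) = {n2}
E[wait U EF wait]: least fixpoint, start Z0 = Sat(EF wait) = {n2}, add states in Sat(wait) with some successor in Z. Already a fixed point.
Sat(E[wait U EF wait]) = {n2}
E[error U E[wait U EF wait]]: least fixpoint, start Z0 = Sat(E[wait U EF wait]) = {n2}, add states in Sat(error) with some successor in Z. Already a fixed point.
Sat(E[error U E[wait U EF wait]]) = {n2}
n2 ∈ Sat(E[error U E[wait U EF wait]]) = {n2}, so the formula holds at n2.

Yes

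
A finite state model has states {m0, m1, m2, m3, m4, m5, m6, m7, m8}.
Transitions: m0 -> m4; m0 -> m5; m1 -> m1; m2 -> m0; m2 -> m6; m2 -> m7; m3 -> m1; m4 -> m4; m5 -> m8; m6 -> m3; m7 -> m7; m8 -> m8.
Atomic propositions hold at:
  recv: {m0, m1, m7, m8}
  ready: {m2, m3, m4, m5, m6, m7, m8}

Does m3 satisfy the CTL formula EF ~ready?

Yes

Sat(~ready) = {m0, m1}
EF ~ready: least fixpoint, start Z0 = {m0, m1}, add states with some successor in Z. Z1 = {m0, m1, m2, m3}; Z2 = {m0, m1, m2, m3, m6}; fixed.
Sat(EF ~ready) = {m0, m1, m2, m3, m6}
m3 ∈ Sat(EF ~ready) = {m0, m1, m2, m3, m6}, so the formula holds at m3.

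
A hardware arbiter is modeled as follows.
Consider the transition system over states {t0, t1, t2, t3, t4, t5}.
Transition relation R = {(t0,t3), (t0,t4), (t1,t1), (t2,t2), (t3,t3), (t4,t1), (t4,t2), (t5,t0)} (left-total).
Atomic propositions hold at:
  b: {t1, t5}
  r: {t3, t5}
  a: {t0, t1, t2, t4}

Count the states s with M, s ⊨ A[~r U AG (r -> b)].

3

Sat(~r) = {t0, t1, t2, t4}
Sat(r -> b) = {t0, t1, t2, t4, t5}
AG (r -> b): greatest fixpoint, start Z0 = {t0, t1, t2, t4, t5}, keep only states in Sat with every successor in Z. Z1 = {t1, t2, t4, t5}; Z2 = {t1, t2, t4}; fixed.
Sat(AG (r -> b)) = {t1, t2, t4}
A[~r U AG (r -> b)]: least fixpoint, start Z0 = Sat(AG (r -> b)) = {t1, t2, t4}, add states in Sat(~r) with every successor in Z. Already a fixed point.
Sat(A[~r U AG (r -> b)]) = {t1, t2, t4}
|Sat(A[~r U AG (r -> b)])| = |{t1, t2, t4}| = 3.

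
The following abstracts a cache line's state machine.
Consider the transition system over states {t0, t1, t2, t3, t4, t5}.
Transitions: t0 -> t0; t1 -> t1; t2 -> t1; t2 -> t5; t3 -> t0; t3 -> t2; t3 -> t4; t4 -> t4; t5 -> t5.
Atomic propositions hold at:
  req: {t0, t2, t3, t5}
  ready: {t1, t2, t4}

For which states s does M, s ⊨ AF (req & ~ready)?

{t0, t3, t5}

Sat(~ready) = {t0, t3, t5}
Sat(req & ~ready) = {t0, t3, t5}
AF (req & ~ready): least fixpoint, start Z0 = {t0, t3, t5}, add states with every successor in Z. Already a fixed point.
Sat(AF (req & ~ready)) = {t0, t3, t5}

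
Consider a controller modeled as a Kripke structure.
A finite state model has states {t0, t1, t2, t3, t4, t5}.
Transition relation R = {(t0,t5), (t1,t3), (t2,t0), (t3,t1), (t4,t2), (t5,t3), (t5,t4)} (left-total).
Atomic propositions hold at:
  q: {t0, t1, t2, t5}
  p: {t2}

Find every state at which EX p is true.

Sat(EX p) = {s : some successor in {t2}} = {t4}

{t4}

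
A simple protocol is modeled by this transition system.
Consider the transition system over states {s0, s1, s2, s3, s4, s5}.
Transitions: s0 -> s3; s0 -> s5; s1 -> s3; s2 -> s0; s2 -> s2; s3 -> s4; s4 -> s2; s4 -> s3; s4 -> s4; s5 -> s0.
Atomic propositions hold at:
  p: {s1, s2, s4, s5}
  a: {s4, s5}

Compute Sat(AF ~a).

{s0, s1, s2, s3, s5}

Sat(~a) = {s0, s1, s2, s3}
AF ~a: least fixpoint, start Z0 = {s0, s1, s2, s3}, add states with every successor in Z. Z1 = {s0, s1, s2, s3, s5}; fixed.
Sat(AF ~a) = {s0, s1, s2, s3, s5}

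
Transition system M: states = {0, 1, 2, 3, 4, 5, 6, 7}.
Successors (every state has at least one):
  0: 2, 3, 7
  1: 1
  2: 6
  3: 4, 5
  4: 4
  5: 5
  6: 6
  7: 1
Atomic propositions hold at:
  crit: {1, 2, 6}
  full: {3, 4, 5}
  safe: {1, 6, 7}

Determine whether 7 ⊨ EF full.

EF full: least fixpoint, start Z0 = {3, 4, 5}, add states with some successor in Z. Z1 = {0, 3, 4, 5}; fixed.
Sat(EF full) = {0, 3, 4, 5}
7 ∉ Sat(EF full) = {0, 3, 4, 5}, so the formula does not hold at 7.

No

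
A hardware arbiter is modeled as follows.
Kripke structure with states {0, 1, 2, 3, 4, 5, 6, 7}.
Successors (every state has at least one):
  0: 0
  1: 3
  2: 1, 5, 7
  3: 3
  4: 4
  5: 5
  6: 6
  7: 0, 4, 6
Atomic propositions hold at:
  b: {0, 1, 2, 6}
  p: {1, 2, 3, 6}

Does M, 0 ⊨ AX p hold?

No

Sat(AX p) = {s : every successor in {1, 2, 3, 6}} = {1, 3, 6}
0 ∉ Sat(AX p) = {1, 3, 6}, so the formula does not hold at 0.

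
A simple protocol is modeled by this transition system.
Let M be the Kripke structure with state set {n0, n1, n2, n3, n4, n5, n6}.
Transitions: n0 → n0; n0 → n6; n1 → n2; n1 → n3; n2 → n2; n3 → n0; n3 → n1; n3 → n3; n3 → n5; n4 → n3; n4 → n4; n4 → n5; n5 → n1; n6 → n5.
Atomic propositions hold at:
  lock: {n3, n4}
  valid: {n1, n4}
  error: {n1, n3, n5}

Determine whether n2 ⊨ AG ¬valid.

Yes

Sat(¬valid) = {n0, n2, n3, n5, n6}
AG ¬valid: greatest fixpoint, start Z0 = {n0, n2, n3, n5, n6}, keep only states in Sat with every successor in Z. Z1 = {n0, n2, n6}; Z2 = {n0, n2}; Z3 = {n2}; fixed.
Sat(AG ¬valid) = {n2}
n2 ∈ Sat(AG ¬valid) = {n2}, so the formula holds at n2.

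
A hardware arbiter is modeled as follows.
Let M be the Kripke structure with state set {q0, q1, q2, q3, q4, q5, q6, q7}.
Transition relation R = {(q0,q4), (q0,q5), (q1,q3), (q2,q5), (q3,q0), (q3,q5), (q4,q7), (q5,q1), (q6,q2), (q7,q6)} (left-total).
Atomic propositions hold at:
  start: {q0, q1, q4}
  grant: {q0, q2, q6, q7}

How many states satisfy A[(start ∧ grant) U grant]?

4

Sat(start ∧ grant) = {q0}
A[(start ∧ grant) U grant]: least fixpoint, start Z0 = Sat(grant) = {q0, q2, q6, q7}, add states in Sat(start ∧ grant) with every successor in Z. Already a fixed point.
Sat(A[(start ∧ grant) U grant]) = {q0, q2, q6, q7}
|Sat(A[(start ∧ grant) U grant])| = |{q0, q2, q6, q7}| = 4.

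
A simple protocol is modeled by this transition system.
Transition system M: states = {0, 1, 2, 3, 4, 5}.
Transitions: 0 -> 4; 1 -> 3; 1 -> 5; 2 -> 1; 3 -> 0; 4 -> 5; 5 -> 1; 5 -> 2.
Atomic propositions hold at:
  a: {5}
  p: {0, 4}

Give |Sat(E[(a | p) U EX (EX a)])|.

Sat(a | p) = {0, 4, 5}
Sat(EX a) = {s : some successor in {5}} = {1, 4}
Sat(EX (EX a)) = {s : some successor in {1, 4}} = {0, 2, 5}
E[(a | p) U EX (EX a)]: least fixpoint, start Z0 = Sat(EX (EX a)) = {0, 2, 5}, add states in Sat(a | p) with some successor in Z. Z1 = {0, 2, 4, 5}; fixed.
Sat(E[(a | p) U EX (EX a)]) = {0, 2, 4, 5}
|Sat(E[(a | p) U EX (EX a)])| = |{0, 2, 4, 5}| = 4.

4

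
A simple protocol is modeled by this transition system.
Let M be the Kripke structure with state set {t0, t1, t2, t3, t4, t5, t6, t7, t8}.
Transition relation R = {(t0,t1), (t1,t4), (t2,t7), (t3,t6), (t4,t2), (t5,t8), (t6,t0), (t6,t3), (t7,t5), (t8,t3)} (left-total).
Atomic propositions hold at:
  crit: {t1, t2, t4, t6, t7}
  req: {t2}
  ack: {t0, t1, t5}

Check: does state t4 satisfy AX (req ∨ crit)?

Yes

Sat(req ∨ crit) = {t1, t2, t4, t6, t7}
Sat(AX (req ∨ crit)) = {s : every successor in {t1, t2, t4, t6, t7}} = {t0, t1, t2, t3, t4}
t4 ∈ Sat(AX (req ∨ crit)) = {t0, t1, t2, t3, t4}, so the formula holds at t4.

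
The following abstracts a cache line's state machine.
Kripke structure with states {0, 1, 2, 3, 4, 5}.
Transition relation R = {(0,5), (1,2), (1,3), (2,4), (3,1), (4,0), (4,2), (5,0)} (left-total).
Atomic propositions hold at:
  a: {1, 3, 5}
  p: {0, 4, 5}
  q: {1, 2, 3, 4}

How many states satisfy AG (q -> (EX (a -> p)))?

4

Sat(a -> p) = {0, 2, 4, 5}
Sat(EX (a -> p)) = {s : some successor in {0, 2, 4, 5}} = {0, 1, 2, 4, 5}
Sat(q -> (EX (a -> p))) = {0, 1, 2, 4, 5}
AG (q -> (EX (a -> p))): greatest fixpoint, start Z0 = {0, 1, 2, 4, 5}, keep only states in Sat with every successor in Z. Z1 = {0, 2, 4, 5}; fixed.
Sat(AG (q -> (EX (a -> p)))) = {0, 2, 4, 5}
|Sat(AG (q -> (EX (a -> p))))| = |{0, 2, 4, 5}| = 4.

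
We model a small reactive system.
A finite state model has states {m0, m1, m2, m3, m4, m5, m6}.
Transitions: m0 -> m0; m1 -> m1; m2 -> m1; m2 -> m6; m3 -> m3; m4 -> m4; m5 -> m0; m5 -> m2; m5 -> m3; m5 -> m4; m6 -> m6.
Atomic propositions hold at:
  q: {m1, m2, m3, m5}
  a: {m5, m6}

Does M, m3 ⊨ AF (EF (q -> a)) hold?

Sat(q -> a) = {m0, m4, m5, m6}
EF (q -> a): least fixpoint, start Z0 = {m0, m4, m5, m6}, add states with some successor in Z. Z1 = {m0, m2, m4, m5, m6}; fixed.
Sat(EF (q -> a)) = {m0, m2, m4, m5, m6}
AF (EF (q -> a)): least fixpoint, start Z0 = {m0, m2, m4, m5, m6}, add states with every successor in Z. Already a fixed point.
Sat(AF (EF (q -> a))) = {m0, m2, m4, m5, m6}
m3 ∉ Sat(AF (EF (q -> a))) = {m0, m2, m4, m5, m6}, so the formula does not hold at m3.

No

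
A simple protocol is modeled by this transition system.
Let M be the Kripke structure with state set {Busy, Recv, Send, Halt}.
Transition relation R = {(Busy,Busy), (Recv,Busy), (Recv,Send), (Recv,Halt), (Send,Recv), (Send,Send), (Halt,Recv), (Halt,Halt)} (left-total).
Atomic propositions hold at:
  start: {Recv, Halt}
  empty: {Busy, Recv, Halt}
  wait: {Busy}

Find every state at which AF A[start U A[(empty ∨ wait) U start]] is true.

Sat(empty ∨ wait) = {Busy, Recv, Halt}
A[(empty ∨ wait) U start]: least fixpoint, start Z0 = Sat(start) = {Recv, Halt}, add states in Sat(empty ∨ wait) with every successor in Z. Already a fixed point.
Sat(A[(empty ∨ wait) U start]) = {Recv, Halt}
A[start U A[(empty ∨ wait) U start]]: least fixpoint, start Z0 = Sat(A[(empty ∨ wait) U start]) = {Recv, Halt}, add states in Sat(start) with every successor in Z. Already a fixed point.
Sat(A[start U A[(empty ∨ wait) U start]]) = {Recv, Halt}
AF A[start U A[(empty ∨ wait) U start]]: least fixpoint, start Z0 = {Recv, Halt}, add states with every successor in Z. Already a fixed point.
Sat(AF A[start U A[(empty ∨ wait) U start]]) = {Recv, Halt}

{Recv, Halt}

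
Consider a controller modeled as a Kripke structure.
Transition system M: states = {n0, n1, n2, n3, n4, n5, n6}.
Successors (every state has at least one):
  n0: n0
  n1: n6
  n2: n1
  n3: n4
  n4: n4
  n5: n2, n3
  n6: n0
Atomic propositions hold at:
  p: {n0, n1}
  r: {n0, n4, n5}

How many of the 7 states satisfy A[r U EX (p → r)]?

Sat(p → r) = {n0, n2, n3, n4, n5, n6}
Sat(EX (p → r)) = {s : some successor in {n0, n2, n3, n4, n5, n6}} = {n0, n1, n3, n4, n5, n6}
A[r U EX (p → r)]: least fixpoint, start Z0 = Sat(EX (p → r)) = {n0, n1, n3, n4, n5, n6}, add states in Sat(r) with every successor in Z. Already a fixed point.
Sat(A[r U EX (p → r)]) = {n0, n1, n3, n4, n5, n6}
|Sat(A[r U EX (p → r)])| = |{n0, n1, n3, n4, n5, n6}| = 6.

6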